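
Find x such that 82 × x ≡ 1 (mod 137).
132

gcd(82, 137) = 1, so the inverse exists.
Extended Euclidean algorithm on (137, 82):
137 = 1 × 82 + 55  ⟹  55 = (1)·137 + (-1)·82
82 = 1 × 55 + 27  ⟹  27 = (-1)·137 + (2)·82
55 = 2 × 27 + 1  ⟹  1 = (3)·137 + (-5)·82
So (-5)·82 ≡ 1 (mod 137), i.e. 82^(-1) ≡ -5 ≡ 132 (mod 137).
Check: 82 × 132 = 10824 ≡ 1 (mod 137)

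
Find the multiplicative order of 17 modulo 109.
36

109 is prime, so ord(17) divides φ(109) = 108.
Divisors of 108: 1, 2, 3, 4, 6, 9, 12, 18, 27, 36, 54, 108.
Repeated squaring: 17^1 ≡ 17, 17^2 ≡ 71, 17^4 ≡ 27, 17^8 ≡ 75, 17^16 ≡ 66, 17^32 ≡ 105, 17^64 ≡ 16 (mod 109).
Test 17^d mod 109 for each divisor d in increasing order:
17^1 ≡ 17
17^2 ≡ 71
17^3 = 17^2·17^1 ≡ 8
17^4 ≡ 27
17^6 = 17^4·17^2 ≡ 64
17^9 = 17^8·17^1 ≡ 76
17^12 = 17^8·17^4 ≡ 63
17^18 = 17^16·17^2 ≡ 108
17^27 = 17^16·17^8·17^2·17^1 ≡ 33
17^36 = 17^32·17^4 ≡ 1  ← first divisor giving 1
The order is 36.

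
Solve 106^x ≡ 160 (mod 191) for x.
170

Baby-step giant-step with step n = ⌈√191⌉ = 14.
Baby steps 106^j mod 191 (j:value) for j=0..13: 0:1, 1:106, 2:158, 3:131, 4:134, 5:70, 6:162, 7:173, 8:2, 9:21, 10:125, 11:71, 12:77, 13:140.
Giant-step multiplier: 106^(-14) ≡ 106^(190-14) = 106^176 ≡ 135 (mod 191).
Giant steps γ_i = 160·135^i mod 191: γ_0=160, γ_1=17, γ_2=3, γ_3=23, γ_4=49, γ_5=121, γ_6=100, γ_7=130, γ_8=169, γ_9=86, γ_10=150, γ_11=4, γ_12=158 (in table at j=2).
x = i·n + j = 12·14 + 2 = 170.
Check: 106^170 ≡ 160 (mod 191).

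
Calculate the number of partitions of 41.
44583

p(n) counts ways to write n as a sum of positive integers (order ignored).
Euler's pentagonal recurrence: p(k) = p(k-1) + p(k-2) - p(k-5) - p(k-7) + p(k-12) + p(k-15) - ... (offsets j(3j∓1)/2, signs ++--, p(0)=1, p(<0)=0).
DP table for k = 0..40: p(0)=1, p(1)=1, p(2)=2, p(3)=3, p(4)=5, p(5)=7, p(6)=11, p(7)=15, p(8)=22, p(9)=30, p(10)=42, p(11)=56, p(12)=77, p(13)=101, p(14)=135, p(15)=176, p(16)=231, p(17)=297, p(18)=385, p(19)=490, p(20)=627, p(21)=792, p(22)=1002, p(23)=1255, p(24)=1575, p(25)=1958, p(26)=2436, p(27)=3010, p(28)=3718, p(29)=4565, p(30)=5604, p(31)=6842, p(32)=8349, p(33)=10143, p(34)=12310, p(35)=14883, p(36)=17977, p(37)=21637, p(38)=26015, p(39)=31185, p(40)=37338.
Final step: p(41) = p(40) + p(39) - p(36) - p(34) + p(29) + p(26) - p(19) - p(15) + p(6) + p(1)
= 37338 + 31185 - 17977 - 12310 + 4565 + 2436 - 490 - 176 + 11 + 1
= 44583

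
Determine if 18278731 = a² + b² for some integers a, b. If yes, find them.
Not possible

Factorization: 18278731 = 59^3 × 89
By Fermat: n is sum of two squares iff every prime p ≡ 3 (mod 4) appears to even power.
Prime(s) ≡ 3 (mod 4) with odd exponent: [(59, 3)]
Therefore 18278731 cannot be expressed as a² + b².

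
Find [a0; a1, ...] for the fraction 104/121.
[0; 1, 6, 8, 2]

Euclidean algorithm steps:
104 = 0 × 121 + 104
121 = 1 × 104 + 17
104 = 6 × 17 + 2
17 = 8 × 2 + 1
2 = 2 × 1 + 0
Continued fraction: [0; 1, 6, 8, 2]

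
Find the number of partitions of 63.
1505499

p(n) counts ways to write n as a sum of positive integers (order ignored).
Euler's pentagonal recurrence: p(k) = p(k-1) + p(k-2) - p(k-5) - p(k-7) + p(k-12) + p(k-15) - ... (offsets j(3j∓1)/2, signs ++--, p(0)=1, p(<0)=0).
DP table for k = 0..62: p(0)=1, p(1)=1, p(2)=2, p(3)=3, p(4)=5, p(5)=7, p(6)=11, p(7)=15, p(8)=22, p(9)=30, p(10)=42, p(11)=56, p(12)=77, p(13)=101, p(14)=135, p(15)=176, p(16)=231, p(17)=297, p(18)=385, p(19)=490, p(20)=627, p(21)=792, p(22)=1002, p(23)=1255, p(24)=1575, p(25)=1958, p(26)=2436, p(27)=3010, p(28)=3718, p(29)=4565, p(30)=5604, p(31)=6842, p(32)=8349, p(33)=10143, p(34)=12310, p(35)=14883, p(36)=17977, p(37)=21637, p(38)=26015, p(39)=31185, p(40)=37338, p(41)=44583, p(42)=53174, p(43)=63261, p(44)=75175, p(45)=89134, p(46)=105558, p(47)=124754, p(48)=147273, p(49)=173525, p(50)=204226, p(51)=239943, p(52)=281589, p(53)=329931, p(54)=386155, p(55)=451276, p(56)=526823, p(57)=614154, p(58)=715220, p(59)=831820, p(60)=966467, p(61)=1121505, p(62)=1300156.
Final step: p(63) = p(62) + p(61) - p(58) - p(56) + p(51) + p(48) - p(41) - p(37) + p(28) + p(23) - p(12) - p(6)
= 1300156 + 1121505 - 715220 - 526823 + 239943 + 147273 - 44583 - 21637 + 3718 + 1255 - 77 - 11
= 1505499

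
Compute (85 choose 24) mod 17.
0

Using Lucas' theorem:
Write n=85 and k=24 in base 17:
n in base 17: [5, 0]
k in base 17: [1, 7]
C(85,24) mod 17 = ∏ C(n_i, k_i) mod 17
Digit binomials (mod 17): C(5,1) = 5; C(0,7) = 0 (k_i > n_i)
Product: 5 × 0 = 0 ≡ 0 (mod 17)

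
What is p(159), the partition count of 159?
97662728555

p(n) counts ways to write n as a sum of positive integers (order ignored).
Euler's pentagonal recurrence: p(k) = p(k-1) + p(k-2) - p(k-5) - p(k-7) + p(k-12) + p(k-15) - ... (offsets j(3j∓1)/2, signs ++--, p(0)=1, p(<0)=0).
DP table for k = 0..158: p(0)=1, p(1)=1, p(2)=2, p(3)=3, p(4)=5, p(5)=7, p(6)=11, p(7)=15, p(8)=22, p(9)=30, p(10)=42, p(11)=56, p(12)=77, p(13)=101, p(14)=135, p(15)=176, p(16)=231, p(17)=297, p(18)=385, p(19)=490, p(20)=627, p(21)=792, p(22)=1002, p(23)=1255, p(24)=1575, p(25)=1958, p(26)=2436, p(27)=3010, p(28)=3718, p(29)=4565, p(30)=5604, p(31)=6842, p(32)=8349, p(33)=10143, p(34)=12310, p(35)=14883, p(36)=17977, p(37)=21637, p(38)=26015, p(39)=31185, p(40)=37338, p(41)=44583, p(42)=53174, p(43)=63261, p(44)=75175, p(45)=89134, p(46)=105558, p(47)=124754, p(48)=147273, p(49)=173525, p(50)=204226, p(51)=239943, p(52)=281589, p(53)=329931, p(54)=386155, p(55)=451276, p(56)=526823, p(57)=614154, p(58)=715220, p(59)=831820, p(60)=966467, p(61)=1121505, p(62)=1300156, p(63)=1505499, p(64)=1741630, p(65)=2012558, p(66)=2323520, p(67)=2679689, p(68)=3087735, p(69)=3554345, p(70)=4087968, p(71)=4697205, p(72)=5392783, p(73)=6185689, p(74)=7089500, p(75)=8118264, p(76)=9289091, p(77)=10619863, p(78)=12132164, p(79)=13848650, p(80)=15796476, p(81)=18004327, p(82)=20506255, p(83)=23338469, p(84)=26543660, p(85)=30167357, p(86)=34262962, p(87)=38887673, p(88)=44108109, p(89)=49995925, p(90)=56634173, p(91)=64112359, p(92)=72533807, p(93)=82010177, p(94)=92669720, p(95)=104651419, p(96)=118114304, p(97)=133230930, p(98)=150198136, p(99)=169229875, p(100)=190569292, p(101)=214481126, p(102)=241265379, p(103)=271248950, p(104)=304801365, p(105)=342325709, p(106)=384276336, p(107)=431149389, p(108)=483502844, p(109)=541946240, p(110)=607163746, p(111)=679903203, p(112)=761002156, p(113)=851376628, p(114)=952050665, p(115)=1064144451, p(116)=1188908248, p(117)=1327710076, p(118)=1482074143, p(119)=1653668665, p(120)=1844349560, p(121)=2056148051, p(122)=2291320912, p(123)=2552338241, p(124)=2841940500, p(125)=3163127352, p(126)=3519222692, p(127)=3913864295, p(128)=4351078600, p(129)=4835271870, p(130)=5371315400, p(131)=5964539504, p(132)=6620830889, p(133)=7346629512, p(134)=8149040695, p(135)=9035836076, p(136)=10015581680, p(137)=11097645016, p(138)=12292341831, p(139)=13610949895, p(140)=15065878135, p(141)=16670689208, p(142)=18440293320, p(143)=20390982757, p(144)=22540654445, p(145)=24908858009, p(146)=27517052599, p(147)=30388671978, p(148)=33549419497, p(149)=37027355200, p(150)=40853235313, p(151)=45060624582, p(152)=49686288421, p(153)=54770336324, p(154)=60356673280, p(155)=66493182097, p(156)=73232243759, p(157)=80630964769, p(158)=88751778802.
Final step: p(159) = p(158) + p(157) - p(154) - p(152) + p(147) + p(144) - p(137) - p(133) + p(124) + p(119) - p(108) - p(102) + p(89) + p(82) - p(67) - p(59) + p(42) + p(33) - p(14) - p(4)
= 88751778802 + 80630964769 - 60356673280 - 49686288421 + 30388671978 + 22540654445 - 11097645016 - 7346629512 + 2841940500 + 1653668665 - 483502844 - 241265379 + 49995925 + 20506255 - 2679689 - 831820 + 53174 + 10143 - 135 - 5
= 97662728555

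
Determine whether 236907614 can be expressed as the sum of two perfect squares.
Not possible

Factorization: 236907614 = 2 × 17 × 191^3
By Fermat: n is sum of two squares iff every prime p ≡ 3 (mod 4) appears to even power.
Prime(s) ≡ 3 (mod 4) with odd exponent: [(191, 3)]
Therefore 236907614 cannot be expressed as a² + b².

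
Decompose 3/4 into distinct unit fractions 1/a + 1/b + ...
1/2 + 1/4

Greedy algorithm:
3/4: ceiling(4/3) = 2, use 1/2
1/4: ceiling(4/1) = 4, use 1/4
Result: 3/4 = 1/2 + 1/4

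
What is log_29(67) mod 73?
22

Baby-step giant-step with step n = ⌈√73⌉ = 9.
Baby steps 29^j mod 73 (j:value) for j=0..8: 0:1, 1:29, 2:38, 3:7, 4:57, 5:47, 6:49, 7:34, 8:37.
Giant-step multiplier: 29^(-9) ≡ 29^(72-9) = 29^63 ≡ 63 (mod 73).
Giant steps γ_i = 67·63^i mod 73: γ_0=67, γ_1=60, γ_2=57 (in table at j=4).
x = i·n + j = 2·9 + 4 = 22.
Check: 29^22 ≡ 67 (mod 73).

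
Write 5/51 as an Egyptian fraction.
1/11 + 1/141 + 1/26367

Greedy algorithm:
5/51: ceiling(51/5) = 11, use 1/11
4/561: ceiling(561/4) = 141, use 1/141
1/26367: ceiling(26367/1) = 26367, use 1/26367
Result: 5/51 = 1/11 + 1/141 + 1/26367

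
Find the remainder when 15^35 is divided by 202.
69

Repeated squaring. Binary of 35 = 100011.
15^1 ≡ 15 (mod 202); 15^2 ≡ 23 (mod 202); 15^4 ≡ 125 (mod 202); 15^8 ≡ 71 (mod 202); 15^16 ≡ 193 (mod 202); 15^32 ≡ 81 (mod 202)
15^35 = 15^1 × 15^2 × 15^32 ≡ 69 (mod 202)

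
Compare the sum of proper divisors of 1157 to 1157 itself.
deficient

Proper divisors of 1157: sum = 1 + 13 + 89 = 103
Since 103 < 1157, 1157 is deficient.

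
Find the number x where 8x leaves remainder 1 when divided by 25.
22

gcd(8, 25) = 1, so the inverse exists.
Extended Euclidean algorithm on (25, 8):
25 = 3 × 8 + 1  ⟹  1 = (1)·25 + (-3)·8
So (-3)·8 ≡ 1 (mod 25), i.e. 8^(-1) ≡ -3 ≡ 22 (mod 25).
Check: 8 × 22 = 176 ≡ 1 (mod 25)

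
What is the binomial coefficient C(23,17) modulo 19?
0

Using Lucas' theorem:
Write n=23 and k=17 in base 19:
n in base 19: [1, 4]
k in base 19: [0, 17]
C(23,17) mod 19 = ∏ C(n_i, k_i) mod 19
Digit binomials (mod 19): C(1,0) = 1; C(4,17) = 0 (k_i > n_i)
Product: 1 × 0 = 0 ≡ 0 (mod 19)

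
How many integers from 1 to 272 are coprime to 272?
128

272 = 2^4 × 17
φ(n) = n × ∏(1 - 1/p) for each prime p dividing n
φ(272) = 272 × (1 - 1/2) × (1 - 1/17) = 128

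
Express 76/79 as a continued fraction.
[0; 1, 25, 3]

Euclidean algorithm steps:
76 = 0 × 79 + 76
79 = 1 × 76 + 3
76 = 25 × 3 + 1
3 = 3 × 1 + 0
Continued fraction: [0; 1, 25, 3]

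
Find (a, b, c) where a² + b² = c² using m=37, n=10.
(1269, 740, 1469)

Euclid's formula: a = m² - n², b = 2mn, c = m² + n²
m = 37, n = 10
a = 37² - 10² = 1369 - 100 = 1269
b = 2 × 37 × 10 = 740
c = 37² + 10² = 1369 + 100 = 1469
Verification: 1269² + 740² = 1610361 + 547600 = 2157961 = 1469² ✓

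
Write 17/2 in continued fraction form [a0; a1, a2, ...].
[8; 2]

Euclidean algorithm steps:
17 = 8 × 2 + 1
2 = 2 × 1 + 0
Continued fraction: [8; 2]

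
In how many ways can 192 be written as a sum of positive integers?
1987276856363

p(n) counts ways to write n as a sum of positive integers (order ignored).
Euler's pentagonal recurrence: p(k) = p(k-1) + p(k-2) - p(k-5) - p(k-7) + p(k-12) + p(k-15) - ... (offsets j(3j∓1)/2, signs ++--, p(0)=1, p(<0)=0).
DP table for k = 0..191: p(0)=1, p(1)=1, p(2)=2, p(3)=3, p(4)=5, p(5)=7, p(6)=11, p(7)=15, p(8)=22, p(9)=30, p(10)=42, p(11)=56, p(12)=77, p(13)=101, p(14)=135, p(15)=176, p(16)=231, p(17)=297, p(18)=385, p(19)=490, p(20)=627, p(21)=792, p(22)=1002, p(23)=1255, p(24)=1575, p(25)=1958, p(26)=2436, p(27)=3010, p(28)=3718, p(29)=4565, p(30)=5604, p(31)=6842, p(32)=8349, p(33)=10143, p(34)=12310, p(35)=14883, p(36)=17977, p(37)=21637, p(38)=26015, p(39)=31185, p(40)=37338, p(41)=44583, p(42)=53174, p(43)=63261, p(44)=75175, p(45)=89134, p(46)=105558, p(47)=124754, p(48)=147273, p(49)=173525, p(50)=204226, p(51)=239943, p(52)=281589, p(53)=329931, p(54)=386155, p(55)=451276, p(56)=526823, p(57)=614154, p(58)=715220, p(59)=831820, p(60)=966467, p(61)=1121505, p(62)=1300156, p(63)=1505499, p(64)=1741630, p(65)=2012558, p(66)=2323520, p(67)=2679689, p(68)=3087735, p(69)=3554345, p(70)=4087968, p(71)=4697205, p(72)=5392783, p(73)=6185689, p(74)=7089500, p(75)=8118264, p(76)=9289091, p(77)=10619863, p(78)=12132164, p(79)=13848650, p(80)=15796476, p(81)=18004327, p(82)=20506255, p(83)=23338469, p(84)=26543660, p(85)=30167357, p(86)=34262962, p(87)=38887673, p(88)=44108109, p(89)=49995925, p(90)=56634173, p(91)=64112359, p(92)=72533807, p(93)=82010177, p(94)=92669720, p(95)=104651419, p(96)=118114304, p(97)=133230930, p(98)=150198136, p(99)=169229875, p(100)=190569292, p(101)=214481126, p(102)=241265379, p(103)=271248950, p(104)=304801365, p(105)=342325709, p(106)=384276336, p(107)=431149389, p(108)=483502844, p(109)=541946240, p(110)=607163746, p(111)=679903203, p(112)=761002156, p(113)=851376628, p(114)=952050665, p(115)=1064144451, p(116)=1188908248, p(117)=1327710076, p(118)=1482074143, p(119)=1653668665, p(120)=1844349560, p(121)=2056148051, p(122)=2291320912, p(123)=2552338241, p(124)=2841940500, p(125)=3163127352, p(126)=3519222692, p(127)=3913864295, p(128)=4351078600, p(129)=4835271870, p(130)=5371315400, p(131)=5964539504, p(132)=6620830889, p(133)=7346629512, p(134)=8149040695, p(135)=9035836076, p(136)=10015581680, p(137)=11097645016, p(138)=12292341831, p(139)=13610949895, p(140)=15065878135, p(141)=16670689208, p(142)=18440293320, p(143)=20390982757, p(144)=22540654445, p(145)=24908858009, p(146)=27517052599, p(147)=30388671978, p(148)=33549419497, p(149)=37027355200, p(150)=40853235313, p(151)=45060624582, p(152)=49686288421, p(153)=54770336324, p(154)=60356673280, p(155)=66493182097, p(156)=73232243759, p(157)=80630964769, p(158)=88751778802, p(159)=97662728555, p(160)=107438159466, p(161)=118159068427, p(162)=129913904637, p(163)=142798995930, p(164)=156919475295, p(165)=172389800255, p(166)=189334822579, p(167)=207890420102, p(168)=228204732751, p(169)=250438925115, p(170)=274768617130, p(171)=301384802048, p(172)=330495499613, p(173)=362326859895, p(174)=397125074750, p(175)=435157697830, p(176)=476715857290, p(177)=522115831195, p(178)=571701605655, p(179)=625846753120, p(180)=684957390936, p(181)=749474411781, p(182)=819876908323, p(183)=896684817527, p(184)=980462880430, p(185)=1071823774337, p(186)=1171432692373, p(187)=1280011042268, p(188)=1398341745571, p(189)=1527273599625, p(190)=1667727404093, p(191)=1820701100652.
Final step: p(192) = p(191) + p(190) - p(187) - p(185) + p(180) + p(177) - p(170) - p(166) + p(157) + p(152) - p(141) - p(135) + p(122) + p(115) - p(100) - p(92) + p(75) + p(66) - p(47) - p(37) + p(16) + p(5)
= 1820701100652 + 1667727404093 - 1280011042268 - 1071823774337 + 684957390936 + 522115831195 - 274768617130 - 189334822579 + 80630964769 + 49686288421 - 16670689208 - 9035836076 + 2291320912 + 1064144451 - 190569292 - 72533807 + 8118264 + 2323520 - 124754 - 21637 + 231 + 7
= 1987276856363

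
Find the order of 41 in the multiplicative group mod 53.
52

53 is prime, so ord(41) divides φ(53) = 52.
Divisors of 52: 1, 2, 4, 13, 26, 52.
Repeated squaring: 41^1 ≡ 41, 41^2 ≡ 38, 41^4 ≡ 13, 41^8 ≡ 10, 41^16 ≡ 47, 41^32 ≡ 36 (mod 53).
Test 41^d mod 53 for each divisor d in increasing order:
41^1 ≡ 41
41^2 ≡ 38
41^4 ≡ 13
41^13 = 41^8·41^4·41^1 ≡ 30
41^26 = 41^16·41^8·41^2 ≡ 52
41^52 = 41^32·41^16·41^4 ≡ 1  ← first divisor giving 1
The order is 52.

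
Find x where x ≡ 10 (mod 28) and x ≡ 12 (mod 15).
402

Using Chinese Remainder Theorem:
M = 28 × 15 = 420
M1 = 15, M2 = 28
y1 = 15^(-1) mod 28 = 15
y2 = 28^(-1) mod 15 = 7
x = (10×15×15 + 12×28×7) mod 420 = 402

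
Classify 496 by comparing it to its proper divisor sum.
perfect

Proper divisors of 496: sum = 1 + 2 + 4 + 8 + 16 + 31 + 62 + 124 + 248 = 496
Since 496 = 496, 496 is perfect.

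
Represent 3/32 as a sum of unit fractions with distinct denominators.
1/11 + 1/352

Greedy algorithm:
3/32: ceiling(32/3) = 11, use 1/11
1/352: ceiling(352/1) = 352, use 1/352
Result: 3/32 = 1/11 + 1/352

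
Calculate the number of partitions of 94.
92669720

p(n) counts ways to write n as a sum of positive integers (order ignored).
Euler's pentagonal recurrence: p(k) = p(k-1) + p(k-2) - p(k-5) - p(k-7) + p(k-12) + p(k-15) - ... (offsets j(3j∓1)/2, signs ++--, p(0)=1, p(<0)=0).
DP table for k = 0..93: p(0)=1, p(1)=1, p(2)=2, p(3)=3, p(4)=5, p(5)=7, p(6)=11, p(7)=15, p(8)=22, p(9)=30, p(10)=42, p(11)=56, p(12)=77, p(13)=101, p(14)=135, p(15)=176, p(16)=231, p(17)=297, p(18)=385, p(19)=490, p(20)=627, p(21)=792, p(22)=1002, p(23)=1255, p(24)=1575, p(25)=1958, p(26)=2436, p(27)=3010, p(28)=3718, p(29)=4565, p(30)=5604, p(31)=6842, p(32)=8349, p(33)=10143, p(34)=12310, p(35)=14883, p(36)=17977, p(37)=21637, p(38)=26015, p(39)=31185, p(40)=37338, p(41)=44583, p(42)=53174, p(43)=63261, p(44)=75175, p(45)=89134, p(46)=105558, p(47)=124754, p(48)=147273, p(49)=173525, p(50)=204226, p(51)=239943, p(52)=281589, p(53)=329931, p(54)=386155, p(55)=451276, p(56)=526823, p(57)=614154, p(58)=715220, p(59)=831820, p(60)=966467, p(61)=1121505, p(62)=1300156, p(63)=1505499, p(64)=1741630, p(65)=2012558, p(66)=2323520, p(67)=2679689, p(68)=3087735, p(69)=3554345, p(70)=4087968, p(71)=4697205, p(72)=5392783, p(73)=6185689, p(74)=7089500, p(75)=8118264, p(76)=9289091, p(77)=10619863, p(78)=12132164, p(79)=13848650, p(80)=15796476, p(81)=18004327, p(82)=20506255, p(83)=23338469, p(84)=26543660, p(85)=30167357, p(86)=34262962, p(87)=38887673, p(88)=44108109, p(89)=49995925, p(90)=56634173, p(91)=64112359, p(92)=72533807, p(93)=82010177.
Final step: p(94) = p(93) + p(92) - p(89) - p(87) + p(82) + p(79) - p(72) - p(68) + p(59) + p(54) - p(43) - p(37) + p(24) + p(17) - p(2)
= 82010177 + 72533807 - 49995925 - 38887673 + 20506255 + 13848650 - 5392783 - 3087735 + 831820 + 386155 - 63261 - 21637 + 1575 + 297 - 2
= 92669720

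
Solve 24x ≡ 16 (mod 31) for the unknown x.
x ≡ 11 (mod 31)

gcd(24, 31) = 1, which divides 16, so solutions exist.
Find 24^(-1) mod 31 by the extended Euclidean algorithm:
31 = 1 × 24 + 7  ⟹  7 = (1)·31 + (-1)·24
24 = 3 × 7 + 3  ⟹  3 = (-3)·31 + (4)·24
7 = 2 × 3 + 1  ⟹  1 = (7)·31 + (-9)·24
So (-9)·24 ≡ 1 (mod 31), i.e. 24^(-1) ≡ -9 ≡ 22 (mod 31).
x ≡ 22 × 16 = 352 ≡ 11 (mod 31).
Check: 24 × 11 = 264 ≡ 16 (mod 31).
Unique solution: x ≡ 11 (mod 31)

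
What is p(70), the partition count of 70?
4087968

p(n) counts ways to write n as a sum of positive integers (order ignored).
Euler's pentagonal recurrence: p(k) = p(k-1) + p(k-2) - p(k-5) - p(k-7) + p(k-12) + p(k-15) - ... (offsets j(3j∓1)/2, signs ++--, p(0)=1, p(<0)=0).
DP table for k = 0..69: p(0)=1, p(1)=1, p(2)=2, p(3)=3, p(4)=5, p(5)=7, p(6)=11, p(7)=15, p(8)=22, p(9)=30, p(10)=42, p(11)=56, p(12)=77, p(13)=101, p(14)=135, p(15)=176, p(16)=231, p(17)=297, p(18)=385, p(19)=490, p(20)=627, p(21)=792, p(22)=1002, p(23)=1255, p(24)=1575, p(25)=1958, p(26)=2436, p(27)=3010, p(28)=3718, p(29)=4565, p(30)=5604, p(31)=6842, p(32)=8349, p(33)=10143, p(34)=12310, p(35)=14883, p(36)=17977, p(37)=21637, p(38)=26015, p(39)=31185, p(40)=37338, p(41)=44583, p(42)=53174, p(43)=63261, p(44)=75175, p(45)=89134, p(46)=105558, p(47)=124754, p(48)=147273, p(49)=173525, p(50)=204226, p(51)=239943, p(52)=281589, p(53)=329931, p(54)=386155, p(55)=451276, p(56)=526823, p(57)=614154, p(58)=715220, p(59)=831820, p(60)=966467, p(61)=1121505, p(62)=1300156, p(63)=1505499, p(64)=1741630, p(65)=2012558, p(66)=2323520, p(67)=2679689, p(68)=3087735, p(69)=3554345.
Final step: p(70) = p(69) + p(68) - p(65) - p(63) + p(58) + p(55) - p(48) - p(44) + p(35) + p(30) - p(19) - p(13) + p(0)
= 3554345 + 3087735 - 2012558 - 1505499 + 715220 + 451276 - 147273 - 75175 + 14883 + 5604 - 490 - 101 + 1
= 4087968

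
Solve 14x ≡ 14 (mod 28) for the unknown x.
x ≡ 1 (mod 2)

gcd(14, 28) = 14, which divides 14, so solutions exist.
Divide through by 14: x ≡ 1 (mod 2).
The coefficient of x is now 1, so x ≡ 1 (mod 2).
Check: 14 × 1 = 14 ≡ 14 (mod 28).
x ≡ 1 (mod 2), giving 14 solutions mod 28.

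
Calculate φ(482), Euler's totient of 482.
240

482 = 2 × 241
φ(n) = n × ∏(1 - 1/p) for each prime p dividing n
φ(482) = 482 × (1 - 1/2) × (1 - 1/241) = 240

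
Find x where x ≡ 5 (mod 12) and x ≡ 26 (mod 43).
413

Using Chinese Remainder Theorem:
M = 12 × 43 = 516
M1 = 43, M2 = 12
y1 = 43^(-1) mod 12 = 7
y2 = 12^(-1) mod 43 = 18
x = (5×43×7 + 26×12×18) mod 516 = 413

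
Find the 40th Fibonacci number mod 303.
147

Matrix identity: Q^n = [[F_(n+1), F_n], [F_n, F_(n-1)]] with Q = [[1,1],[1,0]].
n = 40 = 101000₂. Square-and-multiply, entries mod 303:
Q^1 = [[1,1],[1,0]]
Q^2 = (Q^1)² = [[2,1],[1,1]]
Q^5 = (Q^2)²·Q = [[8,5],[5,3]]
Q^10 = (Q^5)² = [[89,55],[55,34]]
Q^20 = (Q^10)² = [[38,99],[99,242]]
Q^40 = (Q^20)² = [[34,147],[147,190]]
F_40 mod 303 = Q^40[0][1] = 147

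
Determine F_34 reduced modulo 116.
95

Matrix identity: Q^n = [[F_(n+1), F_n], [F_n, F_(n-1)]] with Q = [[1,1],[1,0]].
n = 34 = 100010₂. Square-and-multiply, entries mod 116:
Q^1 = [[1,1],[1,0]]
Q^2 = (Q^1)² = [[2,1],[1,1]]
Q^4 = (Q^2)² = [[5,3],[3,2]]
Q^8 = (Q^4)² = [[34,21],[21,13]]
Q^17 = (Q^8)²·Q = [[32,89],[89,59]]
Q^34 = (Q^17)² = [[13,95],[95,34]]
F_34 mod 116 = Q^34[0][1] = 95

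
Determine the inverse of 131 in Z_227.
26

gcd(131, 227) = 1, so the inverse exists.
Extended Euclidean algorithm on (227, 131):
227 = 1 × 131 + 96  ⟹  96 = (1)·227 + (-1)·131
131 = 1 × 96 + 35  ⟹  35 = (-1)·227 + (2)·131
96 = 2 × 35 + 26  ⟹  26 = (3)·227 + (-5)·131
35 = 1 × 26 + 9  ⟹  9 = (-4)·227 + (7)·131
26 = 2 × 9 + 8  ⟹  8 = (11)·227 + (-19)·131
9 = 1 × 8 + 1  ⟹  1 = (-15)·227 + (26)·131
So (26)·131 ≡ 1 (mod 227), i.e. 131^(-1) ≡ 26 (mod 227).
Check: 131 × 26 = 3406 ≡ 1 (mod 227)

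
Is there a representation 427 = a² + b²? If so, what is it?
Not possible

Factorization: 427 = 7 × 61
By Fermat: n is sum of two squares iff every prime p ≡ 3 (mod 4) appears to even power.
Prime(s) ≡ 3 (mod 4) with odd exponent: [(7, 1)]
Therefore 427 cannot be expressed as a² + b².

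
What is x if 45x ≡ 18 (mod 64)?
x ≡ 26 (mod 64)

gcd(45, 64) = 1, which divides 18, so solutions exist.
Find 45^(-1) mod 64 by the extended Euclidean algorithm:
64 = 1 × 45 + 19  ⟹  19 = (1)·64 + (-1)·45
45 = 2 × 19 + 7  ⟹  7 = (-2)·64 + (3)·45
19 = 2 × 7 + 5  ⟹  5 = (5)·64 + (-7)·45
7 = 1 × 5 + 2  ⟹  2 = (-7)·64 + (10)·45
5 = 2 × 2 + 1  ⟹  1 = (19)·64 + (-27)·45
So (-27)·45 ≡ 1 (mod 64), i.e. 45^(-1) ≡ -27 ≡ 37 (mod 64).
x ≡ 37 × 18 = 666 ≡ 26 (mod 64).
Check: 45 × 26 = 1170 ≡ 18 (mod 64).
Unique solution: x ≡ 26 (mod 64)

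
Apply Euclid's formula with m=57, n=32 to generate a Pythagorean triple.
(2225, 3648, 4273)

Euclid's formula: a = m² - n², b = 2mn, c = m² + n²
m = 57, n = 32
a = 57² - 32² = 3249 - 1024 = 2225
b = 2 × 57 × 32 = 3648
c = 57² + 32² = 3249 + 1024 = 4273
Verification: 2225² + 3648² = 4950625 + 13307904 = 18258529 = 4273² ✓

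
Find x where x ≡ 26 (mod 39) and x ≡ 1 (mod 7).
260

Using Chinese Remainder Theorem:
M = 39 × 7 = 273
M1 = 7, M2 = 39
y1 = 7^(-1) mod 39 = 28
y2 = 39^(-1) mod 7 = 2
x = (26×7×28 + 1×39×2) mod 273 = 260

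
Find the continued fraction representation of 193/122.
[1; 1, 1, 2, 1, 1, 4, 2]

Euclidean algorithm steps:
193 = 1 × 122 + 71
122 = 1 × 71 + 51
71 = 1 × 51 + 20
51 = 2 × 20 + 11
20 = 1 × 11 + 9
11 = 1 × 9 + 2
9 = 4 × 2 + 1
2 = 2 × 1 + 0
Continued fraction: [1; 1, 1, 2, 1, 1, 4, 2]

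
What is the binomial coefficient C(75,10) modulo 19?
1

Using Lucas' theorem:
Write n=75 and k=10 in base 19:
n in base 19: [3, 18]
k in base 19: [0, 10]
C(75,10) mod 19 = ∏ C(n_i, k_i) mod 19
Digit binomials (mod 19): C(3,0) = 1; C(18,10) = 43758 ≡ 1
Product: 1 × 1 = 1 ≡ 1 (mod 19)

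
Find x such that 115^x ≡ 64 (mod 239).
208

Baby-step giant-step with step n = ⌈√239⌉ = 16.
Baby steps 115^j mod 239 (j:value) for j=0..15: 0:1, 1:115, 2:80, 3:118, 4:186, 5:119, 6:62, 7:199, 8:180, 9:146, 10:60, 11:208, 12:20, 13:149, 14:166, 15:209.
Giant-step multiplier: 115^(-16) ≡ 115^(238-16) = 115^222 ≡ 108 (mod 239).
Giant steps γ_i = 64·108^i mod 239: γ_0=64, γ_1=220, γ_2=99, γ_3=176, γ_4=127, γ_5=93, γ_6=6, γ_7=170, γ_8=196, γ_9=136, γ_10=109, γ_11=61, γ_12=135, γ_13=1 (in table at j=0).
x = i·n + j = 13·16 + 0 = 208.
Check: 115^208 ≡ 64 (mod 239).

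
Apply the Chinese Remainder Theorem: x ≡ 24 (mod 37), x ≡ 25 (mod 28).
949

Using Chinese Remainder Theorem:
M = 37 × 28 = 1036
M1 = 28, M2 = 37
y1 = 28^(-1) mod 37 = 4
y2 = 37^(-1) mod 28 = 25
x = (24×28×4 + 25×37×25) mod 1036 = 949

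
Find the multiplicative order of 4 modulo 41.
10

41 is prime, so ord(4) divides φ(41) = 40.
Divisors of 40: 1, 2, 4, 5, 8, 10, 20, 40.
Repeated squaring: 4^1 ≡ 4, 4^2 ≡ 16, 4^4 ≡ 10, 4^8 ≡ 18, 4^16 ≡ 37, 4^32 ≡ 16 (mod 41).
Test 4^d mod 41 for each divisor d in increasing order:
4^1 ≡ 4
4^2 ≡ 16
4^4 ≡ 10
4^5 = 4^4·4^1 ≡ 40
4^8 ≡ 18
4^10 = 4^8·4^2 ≡ 1  ← first divisor giving 1
The order is 10.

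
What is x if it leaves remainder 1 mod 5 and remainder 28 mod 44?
116

Using Chinese Remainder Theorem:
M = 5 × 44 = 220
M1 = 44, M2 = 5
y1 = 44^(-1) mod 5 = 4
y2 = 5^(-1) mod 44 = 9
x = (1×44×4 + 28×5×9) mod 220 = 116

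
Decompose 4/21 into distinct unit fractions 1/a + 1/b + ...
1/6 + 1/42

Greedy algorithm:
4/21: ceiling(21/4) = 6, use 1/6
1/42: ceiling(42/1) = 42, use 1/42
Result: 4/21 = 1/6 + 1/42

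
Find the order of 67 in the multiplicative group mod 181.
30

181 is prime, so ord(67) divides φ(181) = 180.
Divisors of 180: 1, 2, 3, 4, 5, 6, 9, 10, 12, 15, 18, 20, 30, 36, 45, 60, 90, 180.
Repeated squaring: 67^1 ≡ 67, 67^2 ≡ 145, 67^4 ≡ 29, 67^8 ≡ 117, 67^16 ≡ 114, 67^32 ≡ 145, 67^64 ≡ 29, 67^128 ≡ 117 (mod 181).
Test 67^d mod 181 for each divisor d in increasing order:
67^1 ≡ 67
67^2 ≡ 145
67^3 = 67^2·67^1 ≡ 122
67^4 ≡ 29
67^5 = 67^4·67^1 ≡ 133
67^6 = 67^4·67^2 ≡ 42
67^9 = 67^8·67^1 ≡ 56
67^10 = 67^8·67^2 ≡ 132
67^12 = 67^8·67^4 ≡ 135
67^15 = 67^8·67^4·67^2·67^1 ≡ 180
67^18 = 67^16·67^2 ≡ 59
67^20 = 67^16·67^4 ≡ 48
67^30 = 67^16·67^8·67^4·67^2 ≡ 1  ← first divisor giving 1
The order is 30.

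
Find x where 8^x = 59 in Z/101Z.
43

Baby-step giant-step with step n = ⌈√101⌉ = 11.
Baby steps 8^j mod 101 (j:value) for j=0..10: 0:1, 1:8, 2:64, 3:7, 4:56, 5:44, 6:49, 7:89, 8:5, 9:40, 10:17.
Giant-step multiplier: 8^(-11) ≡ 8^(100-11) = 8^89 ≡ 26 (mod 101).
Giant steps γ_i = 59·26^i mod 101: γ_0=59, γ_1=19, γ_2=90, γ_3=17 (in table at j=10).
x = i·n + j = 3·11 + 10 = 43.
Check: 8^43 ≡ 59 (mod 101).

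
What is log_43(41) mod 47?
33

Baby-step giant-step with step n = ⌈√47⌉ = 7.
Baby steps 43^j mod 47 (j:value) for j=0..6: 0:1, 1:43, 2:16, 3:30, 4:21, 5:10, 6:7.
Giant-step multiplier: 43^(-7) ≡ 43^(46-7) = 43^39 ≡ 5 (mod 47).
Giant steps γ_i = 41·5^i mod 47: γ_0=41, γ_1=17, γ_2=38, γ_3=2, γ_4=10 (in table at j=5).
x = i·n + j = 4·7 + 5 = 33.
Check: 43^33 ≡ 41 (mod 47).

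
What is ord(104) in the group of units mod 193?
64

193 is prime, so ord(104) divides φ(193) = 192.
Divisors of 192: 1, 2, 3, 4, 6, 8, 12, 16, 24, 32, 48, 64, 96, 192.
Repeated squaring: 104^1 ≡ 104, 104^2 ≡ 8, 104^4 ≡ 64, 104^8 ≡ 43, 104^16 ≡ 112, 104^32 ≡ 192, 104^64 ≡ 1, 104^128 ≡ 1 (mod 193).
Test 104^d mod 193 for each divisor d in increasing order:
104^1 ≡ 104
104^2 ≡ 8
104^3 = 104^2·104^1 ≡ 60
104^4 ≡ 64
104^6 = 104^4·104^2 ≡ 126
104^8 ≡ 43
104^12 = 104^8·104^4 ≡ 50
104^16 ≡ 112
104^24 = 104^16·104^8 ≡ 184
104^32 ≡ 192
104^48 = 104^32·104^16 ≡ 81
104^64 ≡ 1  ← first divisor giving 1
The order is 64.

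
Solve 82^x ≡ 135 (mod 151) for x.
55

Baby-step giant-step with step n = ⌈√151⌉ = 13.
Baby steps 82^j mod 151 (j:value) for j=0..12: 0:1, 1:82, 2:80, 3:67, 4:58, 5:75, 6:110, 7:111, 8:42, 9:122, 10:38, 11:96, 12:20.
Giant-step multiplier: 82^(-13) ≡ 82^(150-13) = 82^137 ≡ 115 (mod 151).
Giant steps γ_i = 135·115^i mod 151: γ_0=135, γ_1=123, γ_2=102, γ_3=103, γ_4=67 (in table at j=3).
x = i·n + j = 4·13 + 3 = 55.
Check: 82^55 ≡ 135 (mod 151).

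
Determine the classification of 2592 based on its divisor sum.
abundant

Proper divisors of 2592: sum = 1 + 2 + 3 + 4 + 6 + 8 + 9 + 12 + ... + 432 + 648 + 864 + 1296 (29 divisors) = 5031
Since 5031 > 2592, 2592 is abundant.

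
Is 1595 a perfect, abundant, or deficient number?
deficient

Proper divisors of 1595: sum = 1 + 5 + 11 + 29 + 55 + 145 + 319 = 565
Since 565 < 1595, 1595 is deficient.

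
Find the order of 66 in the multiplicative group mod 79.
78

79 is prime, so ord(66) divides φ(79) = 78.
Divisors of 78: 1, 2, 3, 6, 13, 26, 39, 78.
Repeated squaring: 66^1 ≡ 66, 66^2 ≡ 11, 66^4 ≡ 42, 66^8 ≡ 26, 66^16 ≡ 44, 66^32 ≡ 40, 66^64 ≡ 20 (mod 79).
Test 66^d mod 79 for each divisor d in increasing order:
66^1 ≡ 66
66^2 ≡ 11
66^3 = 66^2·66^1 ≡ 15
66^6 = 66^4·66^2 ≡ 67
66^13 = 66^8·66^4·66^1 ≡ 24
66^26 = 66^16·66^8·66^2 ≡ 23
66^39 = 66^32·66^4·66^2·66^1 ≡ 78
66^78 = 66^64·66^8·66^4·66^2 ≡ 1  ← first divisor giving 1
The order is 78.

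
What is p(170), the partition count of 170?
274768617130

p(n) counts ways to write n as a sum of positive integers (order ignored).
Euler's pentagonal recurrence: p(k) = p(k-1) + p(k-2) - p(k-5) - p(k-7) + p(k-12) + p(k-15) - ... (offsets j(3j∓1)/2, signs ++--, p(0)=1, p(<0)=0).
DP table for k = 0..169: p(0)=1, p(1)=1, p(2)=2, p(3)=3, p(4)=5, p(5)=7, p(6)=11, p(7)=15, p(8)=22, p(9)=30, p(10)=42, p(11)=56, p(12)=77, p(13)=101, p(14)=135, p(15)=176, p(16)=231, p(17)=297, p(18)=385, p(19)=490, p(20)=627, p(21)=792, p(22)=1002, p(23)=1255, p(24)=1575, p(25)=1958, p(26)=2436, p(27)=3010, p(28)=3718, p(29)=4565, p(30)=5604, p(31)=6842, p(32)=8349, p(33)=10143, p(34)=12310, p(35)=14883, p(36)=17977, p(37)=21637, p(38)=26015, p(39)=31185, p(40)=37338, p(41)=44583, p(42)=53174, p(43)=63261, p(44)=75175, p(45)=89134, p(46)=105558, p(47)=124754, p(48)=147273, p(49)=173525, p(50)=204226, p(51)=239943, p(52)=281589, p(53)=329931, p(54)=386155, p(55)=451276, p(56)=526823, p(57)=614154, p(58)=715220, p(59)=831820, p(60)=966467, p(61)=1121505, p(62)=1300156, p(63)=1505499, p(64)=1741630, p(65)=2012558, p(66)=2323520, p(67)=2679689, p(68)=3087735, p(69)=3554345, p(70)=4087968, p(71)=4697205, p(72)=5392783, p(73)=6185689, p(74)=7089500, p(75)=8118264, p(76)=9289091, p(77)=10619863, p(78)=12132164, p(79)=13848650, p(80)=15796476, p(81)=18004327, p(82)=20506255, p(83)=23338469, p(84)=26543660, p(85)=30167357, p(86)=34262962, p(87)=38887673, p(88)=44108109, p(89)=49995925, p(90)=56634173, p(91)=64112359, p(92)=72533807, p(93)=82010177, p(94)=92669720, p(95)=104651419, p(96)=118114304, p(97)=133230930, p(98)=150198136, p(99)=169229875, p(100)=190569292, p(101)=214481126, p(102)=241265379, p(103)=271248950, p(104)=304801365, p(105)=342325709, p(106)=384276336, p(107)=431149389, p(108)=483502844, p(109)=541946240, p(110)=607163746, p(111)=679903203, p(112)=761002156, p(113)=851376628, p(114)=952050665, p(115)=1064144451, p(116)=1188908248, p(117)=1327710076, p(118)=1482074143, p(119)=1653668665, p(120)=1844349560, p(121)=2056148051, p(122)=2291320912, p(123)=2552338241, p(124)=2841940500, p(125)=3163127352, p(126)=3519222692, p(127)=3913864295, p(128)=4351078600, p(129)=4835271870, p(130)=5371315400, p(131)=5964539504, p(132)=6620830889, p(133)=7346629512, p(134)=8149040695, p(135)=9035836076, p(136)=10015581680, p(137)=11097645016, p(138)=12292341831, p(139)=13610949895, p(140)=15065878135, p(141)=16670689208, p(142)=18440293320, p(143)=20390982757, p(144)=22540654445, p(145)=24908858009, p(146)=27517052599, p(147)=30388671978, p(148)=33549419497, p(149)=37027355200, p(150)=40853235313, p(151)=45060624582, p(152)=49686288421, p(153)=54770336324, p(154)=60356673280, p(155)=66493182097, p(156)=73232243759, p(157)=80630964769, p(158)=88751778802, p(159)=97662728555, p(160)=107438159466, p(161)=118159068427, p(162)=129913904637, p(163)=142798995930, p(164)=156919475295, p(165)=172389800255, p(166)=189334822579, p(167)=207890420102, p(168)=228204732751, p(169)=250438925115.
Final step: p(170) = p(169) + p(168) - p(165) - p(163) + p(158) + p(155) - p(148) - p(144) + p(135) + p(130) - p(119) - p(113) + p(100) + p(93) - p(78) - p(70) + p(53) + p(44) - p(25) - p(15)
= 250438925115 + 228204732751 - 172389800255 - 142798995930 + 88751778802 + 66493182097 - 33549419497 - 22540654445 + 9035836076 + 5371315400 - 1653668665 - 851376628 + 190569292 + 82010177 - 12132164 - 4087968 + 329931 + 75175 - 1958 - 176
= 274768617130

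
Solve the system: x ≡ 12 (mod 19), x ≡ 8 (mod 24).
392

Using Chinese Remainder Theorem:
M = 19 × 24 = 456
M1 = 24, M2 = 19
y1 = 24^(-1) mod 19 = 4
y2 = 19^(-1) mod 24 = 19
x = (12×24×4 + 8×19×19) mod 456 = 392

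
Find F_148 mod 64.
35

Matrix identity: Q^n = [[F_(n+1), F_n], [F_n, F_(n-1)]] with Q = [[1,1],[1,0]].
n = 148 = 10010100₂. Square-and-multiply, entries mod 64:
Q^1 = [[1,1],[1,0]]
Q^2 = (Q^1)² = [[2,1],[1,1]]
Q^4 = (Q^2)² = [[5,3],[3,2]]
Q^9 = (Q^4)²·Q = [[55,34],[34,21]]
Q^18 = (Q^9)² = [[21,24],[24,61]]
Q^37 = (Q^18)²·Q = [[41,57],[57,48]]
Q^74 = (Q^37)² = [[2,17],[17,49]]
Q^148 = (Q^74)² = [[37,35],[35,2]]
F_148 mod 64 = Q^148[0][1] = 35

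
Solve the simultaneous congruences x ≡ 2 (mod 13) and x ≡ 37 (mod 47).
366

Using Chinese Remainder Theorem:
M = 13 × 47 = 611
M1 = 47, M2 = 13
y1 = 47^(-1) mod 13 = 5
y2 = 13^(-1) mod 47 = 29
x = (2×47×5 + 37×13×29) mod 611 = 366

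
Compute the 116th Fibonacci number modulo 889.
17

Matrix identity: Q^n = [[F_(n+1), F_n], [F_n, F_(n-1)]] with Q = [[1,1],[1,0]].
n = 116 = 1110100₂. Square-and-multiply, entries mod 889:
Q^1 = [[1,1],[1,0]]
Q^3 = (Q^1)²·Q = [[3,2],[2,1]]
Q^7 = (Q^3)²·Q = [[21,13],[13,8]]
Q^14 = (Q^7)² = [[610,377],[377,233]]
Q^29 = (Q^14)²·Q = [[825,387],[387,438]]
Q^58 = (Q^29)² = [[68,720],[720,237]]
Q^116 = (Q^58)² = [[292,17],[17,275]]
F_116 mod 889 = Q^116[0][1] = 17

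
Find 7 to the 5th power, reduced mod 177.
169

Repeated squaring. Binary of 5 = 101.
7^1 ≡ 7 (mod 177); 7^2 ≡ 49 (mod 177); 7^4 ≡ 100 (mod 177)
7^5 = 7^1 × 7^4 ≡ 169 (mod 177)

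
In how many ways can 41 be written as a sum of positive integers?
44583

p(n) counts ways to write n as a sum of positive integers (order ignored).
Euler's pentagonal recurrence: p(k) = p(k-1) + p(k-2) - p(k-5) - p(k-7) + p(k-12) + p(k-15) - ... (offsets j(3j∓1)/2, signs ++--, p(0)=1, p(<0)=0).
DP table for k = 0..40: p(0)=1, p(1)=1, p(2)=2, p(3)=3, p(4)=5, p(5)=7, p(6)=11, p(7)=15, p(8)=22, p(9)=30, p(10)=42, p(11)=56, p(12)=77, p(13)=101, p(14)=135, p(15)=176, p(16)=231, p(17)=297, p(18)=385, p(19)=490, p(20)=627, p(21)=792, p(22)=1002, p(23)=1255, p(24)=1575, p(25)=1958, p(26)=2436, p(27)=3010, p(28)=3718, p(29)=4565, p(30)=5604, p(31)=6842, p(32)=8349, p(33)=10143, p(34)=12310, p(35)=14883, p(36)=17977, p(37)=21637, p(38)=26015, p(39)=31185, p(40)=37338.
Final step: p(41) = p(40) + p(39) - p(36) - p(34) + p(29) + p(26) - p(19) - p(15) + p(6) + p(1)
= 37338 + 31185 - 17977 - 12310 + 4565 + 2436 - 490 - 176 + 11 + 1
= 44583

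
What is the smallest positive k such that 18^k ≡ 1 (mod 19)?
2

19 is prime, so ord(18) divides φ(19) = 18.
Divisors of 18: 1, 2, 3, 6, 9, 18.
Repeated squaring: 18^1 ≡ 18, 18^2 ≡ 1, 18^4 ≡ 1, 18^8 ≡ 1, 18^16 ≡ 1 (mod 19).
Test 18^d mod 19 for each divisor d in increasing order:
18^1 ≡ 18
18^2 ≡ 1  ← first divisor giving 1
The order is 2.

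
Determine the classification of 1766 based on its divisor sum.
deficient

Proper divisors of 1766: sum = 1 + 2 + 883 = 886
Since 886 < 1766, 1766 is deficient.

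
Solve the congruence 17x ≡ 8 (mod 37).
x ≡ 7 (mod 37)

gcd(17, 37) = 1, which divides 8, so solutions exist.
Find 17^(-1) mod 37 by the extended Euclidean algorithm:
37 = 2 × 17 + 3  ⟹  3 = (1)·37 + (-2)·17
17 = 5 × 3 + 2  ⟹  2 = (-5)·37 + (11)·17
3 = 1 × 2 + 1  ⟹  1 = (6)·37 + (-13)·17
So (-13)·17 ≡ 1 (mod 37), i.e. 17^(-1) ≡ -13 ≡ 24 (mod 37).
x ≡ 24 × 8 = 192 ≡ 7 (mod 37).
Check: 17 × 7 = 119 ≡ 8 (mod 37).
Unique solution: x ≡ 7 (mod 37)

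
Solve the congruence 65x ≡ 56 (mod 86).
x ≡ 26 (mod 86)

gcd(65, 86) = 1, which divides 56, so solutions exist.
Find 65^(-1) mod 86 by the extended Euclidean algorithm:
86 = 1 × 65 + 21  ⟹  21 = (1)·86 + (-1)·65
65 = 3 × 21 + 2  ⟹  2 = (-3)·86 + (4)·65
21 = 10 × 2 + 1  ⟹  1 = (31)·86 + (-41)·65
So (-41)·65 ≡ 1 (mod 86), i.e. 65^(-1) ≡ -41 ≡ 45 (mod 86).
x ≡ 45 × 56 = 2520 ≡ 26 (mod 86).
Check: 65 × 26 = 1690 ≡ 56 (mod 86).
Unique solution: x ≡ 26 (mod 86)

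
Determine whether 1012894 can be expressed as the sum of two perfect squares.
Not possible

Factorization: 1012894 = 2 × 17 × 31^3
By Fermat: n is sum of two squares iff every prime p ≡ 3 (mod 4) appears to even power.
Prime(s) ≡ 3 (mod 4) with odd exponent: [(31, 3)]
Therefore 1012894 cannot be expressed as a² + b².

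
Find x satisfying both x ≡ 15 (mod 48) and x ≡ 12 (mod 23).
495

Using Chinese Remainder Theorem:
M = 48 × 23 = 1104
M1 = 23, M2 = 48
y1 = 23^(-1) mod 48 = 23
y2 = 48^(-1) mod 23 = 12
x = (15×23×23 + 12×48×12) mod 1104 = 495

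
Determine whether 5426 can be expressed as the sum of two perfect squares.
49² + 55² (a=49, b=55)

Factorization: 5426 = 2 × 2713
By Fermat: n is sum of two squares iff every prime p ≡ 3 (mod 4) appears to even power.
All primes ≡ 3 (mod 4) appear to even power.
Search a = 0, 1, 2, … for 5426 - a² a perfect square: first hit at a = 49: 5426 - 2401 = 3025 = 55².
5426 = 49² + 55² = 2401 + 3025 ✓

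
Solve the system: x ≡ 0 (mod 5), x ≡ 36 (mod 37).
110

Using Chinese Remainder Theorem:
M = 5 × 37 = 185
M1 = 37, M2 = 5
y1 = 37^(-1) mod 5 = 3
y2 = 5^(-1) mod 37 = 15
x = (0×37×3 + 36×5×15) mod 185 = 110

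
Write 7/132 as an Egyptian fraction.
1/19 + 1/2508

Greedy algorithm:
7/132: ceiling(132/7) = 19, use 1/19
1/2508: ceiling(2508/1) = 2508, use 1/2508
Result: 7/132 = 1/19 + 1/2508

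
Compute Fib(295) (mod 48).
13

Matrix identity: Q^n = [[F_(n+1), F_n], [F_n, F_(n-1)]] with Q = [[1,1],[1,0]].
n = 295 = 100100111₂. Square-and-multiply, entries mod 48:
Q^1 = [[1,1],[1,0]]
Q^2 = (Q^1)² = [[2,1],[1,1]]
Q^4 = (Q^2)² = [[5,3],[3,2]]
Q^9 = (Q^4)²·Q = [[7,34],[34,21]]
Q^18 = (Q^9)² = [[5,40],[40,13]]
Q^36 = (Q^18)² = [[41,0],[0,41]]
Q^73 = (Q^36)²·Q = [[1,1],[1,0]]
Q^147 = (Q^73)²·Q = [[3,2],[2,1]]
Q^295 = (Q^147)²·Q = [[21,13],[13,8]]
F_295 mod 48 = Q^295[0][1] = 13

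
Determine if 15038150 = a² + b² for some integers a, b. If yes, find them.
Not possible

Factorization: 15038150 = 2 × 5^2 × 67^3
By Fermat: n is sum of two squares iff every prime p ≡ 3 (mod 4) appears to even power.
Prime(s) ≡ 3 (mod 4) with odd exponent: [(67, 3)]
Therefore 15038150 cannot be expressed as a² + b².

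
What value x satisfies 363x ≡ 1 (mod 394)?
305

gcd(363, 394) = 1, so the inverse exists.
Extended Euclidean algorithm on (394, 363):
394 = 1 × 363 + 31  ⟹  31 = (1)·394 + (-1)·363
363 = 11 × 31 + 22  ⟹  22 = (-11)·394 + (12)·363
31 = 1 × 22 + 9  ⟹  9 = (12)·394 + (-13)·363
22 = 2 × 9 + 4  ⟹  4 = (-35)·394 + (38)·363
9 = 2 × 4 + 1  ⟹  1 = (82)·394 + (-89)·363
So (-89)·363 ≡ 1 (mod 394), i.e. 363^(-1) ≡ -89 ≡ 305 (mod 394).
Check: 363 × 305 = 110715 ≡ 1 (mod 394)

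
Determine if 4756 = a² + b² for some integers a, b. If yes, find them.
20² + 66² (a=20, b=66)

Factorization: 4756 = 2^2 × 29 × 41
By Fermat: n is sum of two squares iff every prime p ≡ 3 (mod 4) appears to even power.
All primes ≡ 3 (mod 4) appear to even power.
Search a = 0, 1, 2, … for 4756 - a² a perfect square: first hit at a = 20: 4756 - 400 = 4356 = 66².
4756 = 20² + 66² = 400 + 4356 ✓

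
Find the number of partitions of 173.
362326859895

p(n) counts ways to write n as a sum of positive integers (order ignored).
Euler's pentagonal recurrence: p(k) = p(k-1) + p(k-2) - p(k-5) - p(k-7) + p(k-12) + p(k-15) - ... (offsets j(3j∓1)/2, signs ++--, p(0)=1, p(<0)=0).
DP table for k = 0..172: p(0)=1, p(1)=1, p(2)=2, p(3)=3, p(4)=5, p(5)=7, p(6)=11, p(7)=15, p(8)=22, p(9)=30, p(10)=42, p(11)=56, p(12)=77, p(13)=101, p(14)=135, p(15)=176, p(16)=231, p(17)=297, p(18)=385, p(19)=490, p(20)=627, p(21)=792, p(22)=1002, p(23)=1255, p(24)=1575, p(25)=1958, p(26)=2436, p(27)=3010, p(28)=3718, p(29)=4565, p(30)=5604, p(31)=6842, p(32)=8349, p(33)=10143, p(34)=12310, p(35)=14883, p(36)=17977, p(37)=21637, p(38)=26015, p(39)=31185, p(40)=37338, p(41)=44583, p(42)=53174, p(43)=63261, p(44)=75175, p(45)=89134, p(46)=105558, p(47)=124754, p(48)=147273, p(49)=173525, p(50)=204226, p(51)=239943, p(52)=281589, p(53)=329931, p(54)=386155, p(55)=451276, p(56)=526823, p(57)=614154, p(58)=715220, p(59)=831820, p(60)=966467, p(61)=1121505, p(62)=1300156, p(63)=1505499, p(64)=1741630, p(65)=2012558, p(66)=2323520, p(67)=2679689, p(68)=3087735, p(69)=3554345, p(70)=4087968, p(71)=4697205, p(72)=5392783, p(73)=6185689, p(74)=7089500, p(75)=8118264, p(76)=9289091, p(77)=10619863, p(78)=12132164, p(79)=13848650, p(80)=15796476, p(81)=18004327, p(82)=20506255, p(83)=23338469, p(84)=26543660, p(85)=30167357, p(86)=34262962, p(87)=38887673, p(88)=44108109, p(89)=49995925, p(90)=56634173, p(91)=64112359, p(92)=72533807, p(93)=82010177, p(94)=92669720, p(95)=104651419, p(96)=118114304, p(97)=133230930, p(98)=150198136, p(99)=169229875, p(100)=190569292, p(101)=214481126, p(102)=241265379, p(103)=271248950, p(104)=304801365, p(105)=342325709, p(106)=384276336, p(107)=431149389, p(108)=483502844, p(109)=541946240, p(110)=607163746, p(111)=679903203, p(112)=761002156, p(113)=851376628, p(114)=952050665, p(115)=1064144451, p(116)=1188908248, p(117)=1327710076, p(118)=1482074143, p(119)=1653668665, p(120)=1844349560, p(121)=2056148051, p(122)=2291320912, p(123)=2552338241, p(124)=2841940500, p(125)=3163127352, p(126)=3519222692, p(127)=3913864295, p(128)=4351078600, p(129)=4835271870, p(130)=5371315400, p(131)=5964539504, p(132)=6620830889, p(133)=7346629512, p(134)=8149040695, p(135)=9035836076, p(136)=10015581680, p(137)=11097645016, p(138)=12292341831, p(139)=13610949895, p(140)=15065878135, p(141)=16670689208, p(142)=18440293320, p(143)=20390982757, p(144)=22540654445, p(145)=24908858009, p(146)=27517052599, p(147)=30388671978, p(148)=33549419497, p(149)=37027355200, p(150)=40853235313, p(151)=45060624582, p(152)=49686288421, p(153)=54770336324, p(154)=60356673280, p(155)=66493182097, p(156)=73232243759, p(157)=80630964769, p(158)=88751778802, p(159)=97662728555, p(160)=107438159466, p(161)=118159068427, p(162)=129913904637, p(163)=142798995930, p(164)=156919475295, p(165)=172389800255, p(166)=189334822579, p(167)=207890420102, p(168)=228204732751, p(169)=250438925115, p(170)=274768617130, p(171)=301384802048, p(172)=330495499613.
Final step: p(173) = p(172) + p(171) - p(168) - p(166) + p(161) + p(158) - p(151) - p(147) + p(138) + p(133) - p(122) - p(116) + p(103) + p(96) - p(81) - p(73) + p(56) + p(47) - p(28) - p(18)
= 330495499613 + 301384802048 - 228204732751 - 189334822579 + 118159068427 + 88751778802 - 45060624582 - 30388671978 + 12292341831 + 7346629512 - 2291320912 - 1188908248 + 271248950 + 118114304 - 18004327 - 6185689 + 526823 + 124754 - 3718 - 385
= 362326859895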